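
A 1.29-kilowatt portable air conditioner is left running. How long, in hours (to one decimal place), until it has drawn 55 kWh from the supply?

Hours = 55 kWh ÷ 1.29 kW = 42.6 h

42.6 h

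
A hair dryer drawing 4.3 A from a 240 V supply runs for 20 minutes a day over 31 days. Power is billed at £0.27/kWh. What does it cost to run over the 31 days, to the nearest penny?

£2.88

Power = 4.3 A × 240 V = 1032 W = 1.032 kW
Runtime = 20 min × 31 = 620 min = 10.333333… h
Energy = 1.032 kW × 10.333333… h = 10.664 kWh
Cost = 10.664 kWh × £0.27/kWh = £2.88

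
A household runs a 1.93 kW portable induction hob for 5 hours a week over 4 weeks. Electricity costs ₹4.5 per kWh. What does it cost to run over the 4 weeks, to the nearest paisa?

₹173.70

Runtime = 5 h/week × 4 weeks = 20 h
Energy = 1.93 kW × 20 h = 38.6 kWh
Cost = 38.6 kWh × ₹4.5/kWh = ₹173.70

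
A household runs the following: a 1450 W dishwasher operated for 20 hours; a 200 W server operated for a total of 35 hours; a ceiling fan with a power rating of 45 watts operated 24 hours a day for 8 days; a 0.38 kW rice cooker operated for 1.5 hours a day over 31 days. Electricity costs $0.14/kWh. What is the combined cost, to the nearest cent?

$8.72

dishwasher: 1.45 kW × 20 h = 29 kWh
server: 0.2 kW × 35 h = 7 kWh
ceiling fan: Runtime = 24 h × 8 = 192 h
ceiling fan: 0.045 kW × 192 h = 8.64 kWh
rice cooker: Runtime = 1.5 h/day × 31 days = 46.5 h
rice cooker: 0.38 kW × 46.5 h = 17.67 kWh
Total energy = 62.31 kWh
Cost = 62.31 × $0.14 = $8.72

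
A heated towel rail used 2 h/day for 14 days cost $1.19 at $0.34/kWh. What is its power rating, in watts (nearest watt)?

Energy = $1.19 ÷ $0.34/kWh = 3.5 kWh
Runtime = 2 h/day × 14 days = 28 h
Power = 3.5 kWh ÷ 28 h = 0.125 kW = 125 W

125 W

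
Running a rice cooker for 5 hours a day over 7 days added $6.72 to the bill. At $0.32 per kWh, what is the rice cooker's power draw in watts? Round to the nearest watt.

600 W

Energy = $6.72 ÷ $0.32/kWh = 21 kWh
Runtime = 5 h/day × 7 days = 35 h
Power = 21 kWh ÷ 35 h = 0.6 kW = 600 W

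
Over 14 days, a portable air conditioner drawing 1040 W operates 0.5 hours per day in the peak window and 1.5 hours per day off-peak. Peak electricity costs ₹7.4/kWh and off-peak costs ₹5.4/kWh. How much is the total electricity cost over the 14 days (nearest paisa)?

₹171.81

Peak energy = 1.04 kW × 0.5 h × 14 = 7.28 kWh
Off-peak energy = 1.04 kW × 1.5 h × 14 = 21.84 kWh
Cost = 7.28 × ₹7.4 + 21.84 × ₹5.4 = ₹53.872 + ₹117.936 = ₹171.81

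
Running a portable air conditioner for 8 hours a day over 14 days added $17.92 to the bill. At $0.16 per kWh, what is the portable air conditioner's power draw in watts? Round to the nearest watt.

Energy = $17.92 ÷ $0.16/kWh = 112 kWh
Runtime = 8 h/day × 14 days = 112 h
Power = 112 kWh ÷ 112 h = 1 kW = 1000 W

1000 W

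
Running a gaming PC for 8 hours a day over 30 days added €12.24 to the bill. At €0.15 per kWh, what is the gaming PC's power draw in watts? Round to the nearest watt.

340 W

Energy = €12.24 ÷ €0.15/kWh = 81.6 kWh
Runtime = 8 h/day × 30 days = 240 h
Power = 81.6 kWh ÷ 240 h = 0.34 kW = 340 W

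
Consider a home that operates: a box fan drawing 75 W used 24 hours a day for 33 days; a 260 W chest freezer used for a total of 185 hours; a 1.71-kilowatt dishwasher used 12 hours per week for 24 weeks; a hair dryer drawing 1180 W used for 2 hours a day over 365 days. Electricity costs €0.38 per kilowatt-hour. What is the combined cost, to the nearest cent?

€555.32

box fan: Runtime = 24 h × 33 = 792 h
box fan: 0.075 kW × 792 h = 59.4 kWh
chest freezer: 0.26 kW × 185 h = 48.1 kWh
dishwasher: Runtime = 12 h/week × 24 weeks = 288 h
dishwasher: 1.71 kW × 288 h = 492.48 kWh
hair dryer: Runtime = 2 h/day × 365 days = 730 h
hair dryer: 1.18 kW × 730 h = 861.4 kWh
Total energy = 1461.38 kWh
Cost = 1461.38 × €0.38 = €555.32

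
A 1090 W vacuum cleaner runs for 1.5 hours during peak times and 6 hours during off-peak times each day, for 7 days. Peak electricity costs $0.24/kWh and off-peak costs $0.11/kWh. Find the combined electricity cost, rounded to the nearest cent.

$7.78

Peak energy = 1.09 kW × 1.5 h × 7 = 11.445 kWh
Off-peak energy = 1.09 kW × 6 h × 7 = 45.78 kWh
Cost = 11.445 × $0.24 + 45.78 × $0.11 = $2.7468 + $5.0358 = $7.78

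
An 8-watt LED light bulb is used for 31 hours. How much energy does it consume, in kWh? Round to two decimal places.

Energy = 0.008 kW × 31 h = 0.248 kWh ≈ 0.25 kWh

0.25 kWh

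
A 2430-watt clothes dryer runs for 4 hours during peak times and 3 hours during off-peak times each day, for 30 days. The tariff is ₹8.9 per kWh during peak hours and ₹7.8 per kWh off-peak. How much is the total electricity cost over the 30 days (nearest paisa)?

Peak energy = 2.43 kW × 4 h × 30 = 291.6 kWh
Off-peak energy = 2.43 kW × 3 h × 30 = 218.7 kWh
Cost = 291.6 × ₹8.9 + 218.7 × ₹7.8 = ₹2595.24 + ₹1705.86 = ₹4301.10

₹4301.10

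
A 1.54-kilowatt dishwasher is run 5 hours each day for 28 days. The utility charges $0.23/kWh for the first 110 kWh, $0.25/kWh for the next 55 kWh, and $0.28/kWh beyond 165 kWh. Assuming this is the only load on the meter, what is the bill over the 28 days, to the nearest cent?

Runtime = 5 h/day × 28 days = 140 h
Energy = 1.54 kW × 140 h = 215.6 kWh
Tier 1 (0–110 kWh): 110 × $0.23 = $25.3
Tier 2 (110–165 kWh): 55 × $0.25 = $13.75
Above 165 kWh: 50.6 × $0.28 = $14.168
Bill = $53.22

$53.22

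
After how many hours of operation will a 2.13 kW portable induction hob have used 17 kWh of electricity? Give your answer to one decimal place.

Hours = 17 kWh ÷ 2.13 kW = 8.0 h

8.0 h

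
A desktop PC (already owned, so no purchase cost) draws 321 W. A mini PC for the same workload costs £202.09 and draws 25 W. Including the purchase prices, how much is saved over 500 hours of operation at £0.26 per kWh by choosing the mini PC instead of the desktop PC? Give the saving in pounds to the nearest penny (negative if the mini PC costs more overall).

desktop PC: £0.00 + (321/1000) kW × 500 h × £0.26 = £0.00 + £41.73 = £41.73
mini PC: £202.09 + (25/1000) kW × 500 h × £0.26 = £202.09 + £3.25 = £205.34
Saving = £41.73 − £205.34 = −£163.61

-£163.61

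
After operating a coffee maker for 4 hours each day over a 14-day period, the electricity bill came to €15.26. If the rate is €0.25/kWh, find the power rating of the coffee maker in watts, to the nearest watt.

1090 W

Energy = €15.26 ÷ €0.25/kWh = 61.04 kWh
Runtime = 4 h/day × 14 days = 56 h
Power = 61.04 kWh ÷ 56 h = 1.09 kW = 1090 W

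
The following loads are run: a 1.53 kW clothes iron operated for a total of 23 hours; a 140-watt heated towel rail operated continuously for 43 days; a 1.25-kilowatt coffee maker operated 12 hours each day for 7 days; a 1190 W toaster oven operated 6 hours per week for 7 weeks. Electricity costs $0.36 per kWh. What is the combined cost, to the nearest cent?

clothes iron: 1.53 kW × 23 h = 35.19 kWh
heated towel rail: Runtime = 24 h × 43 = 1032 h
heated towel rail: 0.14 kW × 1032 h = 144.48 kWh
coffee maker: Runtime = 12 h/day × 7 days = 84 h
coffee maker: 1.25 kW × 84 h = 105 kWh
toaster oven: Runtime = 6 h/week × 7 weeks = 42 h
toaster oven: 1.19 kW × 42 h = 49.98 kWh
Total energy = 334.65 kWh
Cost = 334.65 × $0.36 = $120.47

$120.47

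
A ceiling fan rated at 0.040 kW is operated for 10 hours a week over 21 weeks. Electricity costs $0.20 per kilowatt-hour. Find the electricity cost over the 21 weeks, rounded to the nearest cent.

$1.68

Runtime = 10 h/week × 21 weeks = 210 h
Energy = 0.04 kW × 210 h = 8.4 kWh
Cost = 8.4 kWh × $0.20/kWh = $1.68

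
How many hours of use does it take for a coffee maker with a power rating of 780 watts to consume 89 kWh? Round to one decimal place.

114.1 h

Hours = 89 kWh ÷ 0.78 kW = 114.1 h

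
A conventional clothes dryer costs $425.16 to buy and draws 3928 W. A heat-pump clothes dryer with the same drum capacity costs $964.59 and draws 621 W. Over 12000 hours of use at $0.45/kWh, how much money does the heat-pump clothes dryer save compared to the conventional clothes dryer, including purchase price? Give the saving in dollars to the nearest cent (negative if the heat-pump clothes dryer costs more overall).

conventional clothes dryer: $425.16 + (3928/1000) kW × 12000 h × $0.45 = $425.16 + $21211.2 = $21636.36
heat-pump clothes dryer: $964.59 + (621/1000) kW × 12000 h × $0.45 = $964.59 + $3353.4 = $4317.99
Saving = $21636.36 − $4317.99 = $17318.37

$17318.37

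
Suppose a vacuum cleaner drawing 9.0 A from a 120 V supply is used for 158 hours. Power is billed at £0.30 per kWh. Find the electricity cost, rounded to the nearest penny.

£51.19

Power = 9.0 A × 120 V = 1080 W = 1.08 kW
Energy = 1.08 kW × 158 h = 170.64 kWh
Cost = 170.64 kWh × £0.30/kWh = £51.19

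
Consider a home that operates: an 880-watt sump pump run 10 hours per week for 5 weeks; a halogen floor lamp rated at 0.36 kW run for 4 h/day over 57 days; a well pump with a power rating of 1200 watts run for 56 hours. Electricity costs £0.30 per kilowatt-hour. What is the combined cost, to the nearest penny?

sump pump: Runtime = 10 h/week × 5 weeks = 50 h
sump pump: 0.88 kW × 50 h = 44 kWh
halogen floor lamp: Runtime = 4 h/day × 57 days = 228 h
halogen floor lamp: 0.36 kW × 228 h = 82.08 kWh
well pump: 1.2 kW × 56 h = 67.2 kWh
Total energy = 193.28 kWh
Cost = 193.28 × £0.30 = £57.98

£57.98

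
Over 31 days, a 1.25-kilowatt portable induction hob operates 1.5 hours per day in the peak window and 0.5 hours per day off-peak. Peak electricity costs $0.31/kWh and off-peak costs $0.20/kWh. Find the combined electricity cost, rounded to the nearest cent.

$21.89

Peak energy = 1.25 kW × 1.5 h × 31 = 58.125 kWh
Off-peak energy = 1.25 kW × 0.5 h × 31 = 19.375 kWh
Cost = 58.125 × $0.31 + 19.375 × $0.20 = $18.01875 + $3.875 = $21.89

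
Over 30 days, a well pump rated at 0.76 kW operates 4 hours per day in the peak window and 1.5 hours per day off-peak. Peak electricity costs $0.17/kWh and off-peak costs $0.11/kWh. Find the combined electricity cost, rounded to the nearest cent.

Peak energy = 0.76 kW × 4 h × 30 = 91.2 kWh
Off-peak energy = 0.76 kW × 1.5 h × 30 = 34.2 kWh
Cost = 91.2 × $0.17 + 34.2 × $0.11 = $15.504 + $3.762 = $19.27

$19.27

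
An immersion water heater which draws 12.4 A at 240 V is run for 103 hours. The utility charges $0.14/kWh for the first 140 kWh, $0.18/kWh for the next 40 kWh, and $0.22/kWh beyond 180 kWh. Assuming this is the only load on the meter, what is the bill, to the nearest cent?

$54.64

Power = 12.4 A × 240 V = 2976 W = 2.976 kW
Energy = 2.976 kW × 103 h = 306.528 kWh
Tier 1 (0–140 kWh): 140 × $0.14 = $19.6
Tier 2 (140–180 kWh): 40 × $0.18 = $7.2
Above 180 kWh: 126.528 × $0.22 = $27.83616
Bill = $54.64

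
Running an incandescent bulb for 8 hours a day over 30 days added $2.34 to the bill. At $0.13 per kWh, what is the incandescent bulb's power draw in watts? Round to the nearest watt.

Energy = $2.34 ÷ $0.13/kWh = 18 kWh
Runtime = 8 h/day × 30 days = 240 h
Power = 18 kWh ÷ 240 h = 0.075 kW = 75 W

75 W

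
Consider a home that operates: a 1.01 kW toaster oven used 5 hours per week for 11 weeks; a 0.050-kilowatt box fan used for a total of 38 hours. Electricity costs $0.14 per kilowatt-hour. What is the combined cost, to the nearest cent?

toaster oven: Runtime = 5 h/week × 11 weeks = 55 h
toaster oven: 1.01 kW × 55 h = 55.55 kWh
box fan: 0.05 kW × 38 h = 1.9 kWh
Total energy = 57.45 kWh
Cost = 57.45 × $0.14 = $8.04

$8.04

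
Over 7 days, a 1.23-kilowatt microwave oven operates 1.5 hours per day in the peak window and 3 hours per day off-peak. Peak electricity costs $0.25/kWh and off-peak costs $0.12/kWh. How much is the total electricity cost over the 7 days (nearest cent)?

Peak energy = 1.23 kW × 1.5 h × 7 = 12.915 kWh
Off-peak energy = 1.23 kW × 3 h × 7 = 25.83 kWh
Cost = 12.915 × $0.25 + 25.83 × $0.12 = $3.22875 + $3.0996 = $6.33

$6.33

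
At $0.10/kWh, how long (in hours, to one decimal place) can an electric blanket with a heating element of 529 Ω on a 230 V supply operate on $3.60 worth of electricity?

360.0 h

Power = V²/R = 230²/529 = 100 W = 0.1 kW
Energy available = $3.60 ÷ $0.10/kWh = 36 kWh
Hours = 36 kWh ÷ 0.1 kW = 360.0 h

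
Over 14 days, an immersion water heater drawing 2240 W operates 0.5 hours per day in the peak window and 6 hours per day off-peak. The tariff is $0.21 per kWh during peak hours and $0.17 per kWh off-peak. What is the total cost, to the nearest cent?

Peak energy = 2.24 kW × 0.5 h × 14 = 15.68 kWh
Off-peak energy = 2.24 kW × 6 h × 14 = 188.16 kWh
Cost = 15.68 × $0.21 + 188.16 × $0.17 = $3.2928 + $31.9872 = $35.28

$35.28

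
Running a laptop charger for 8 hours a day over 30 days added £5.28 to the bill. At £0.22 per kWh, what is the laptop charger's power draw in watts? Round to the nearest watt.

Energy = £5.28 ÷ £0.22/kWh = 24 kWh
Runtime = 8 h/day × 30 days = 240 h
Power = 24 kWh ÷ 240 h = 0.1 kW = 100 W

100 W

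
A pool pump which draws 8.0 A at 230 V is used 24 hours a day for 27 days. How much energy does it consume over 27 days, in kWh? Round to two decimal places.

Power = 8.0 A × 230 V = 1840 W = 1.84 kW
Runtime = 24 h × 27 = 648 h
Energy = 1.84 kW × 648 h = 1192.32 kWh

1192.32 kWh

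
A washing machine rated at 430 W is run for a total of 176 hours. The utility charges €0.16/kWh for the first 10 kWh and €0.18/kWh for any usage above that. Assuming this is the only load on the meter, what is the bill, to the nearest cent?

€13.42

Energy = 0.43 kW × 176 h = 75.68 kWh
Tier 1 (0–10 kWh): 10 × €0.16 = €1.6
Above 10 kWh: 65.68 × €0.18 = €11.8224
Bill = €13.42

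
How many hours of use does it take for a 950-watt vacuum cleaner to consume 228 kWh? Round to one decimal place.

240.0 h

Hours = 228 kWh ÷ 0.95 kW = 240.0 h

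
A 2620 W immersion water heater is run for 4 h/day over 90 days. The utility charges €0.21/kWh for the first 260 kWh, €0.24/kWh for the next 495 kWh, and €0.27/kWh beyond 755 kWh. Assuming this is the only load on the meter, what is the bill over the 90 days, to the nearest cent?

Runtime = 4 h/day × 90 days = 360 h
Energy = 2.62 kW × 360 h = 943.2 kWh
Tier 1 (0–260 kWh): 260 × €0.21 = €54.6
Tier 2 (260–755 kWh): 495 × €0.24 = €118.8
Above 755 kWh: 188.2 × €0.27 = €50.814
Bill = €224.21

€224.21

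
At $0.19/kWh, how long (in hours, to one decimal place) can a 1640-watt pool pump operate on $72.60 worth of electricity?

233.0 h

Energy available = $72.60 ÷ $0.19/kWh = 382.1053 kWh
Hours = 382.1053 kWh ÷ 1.64 kW = 233.0 h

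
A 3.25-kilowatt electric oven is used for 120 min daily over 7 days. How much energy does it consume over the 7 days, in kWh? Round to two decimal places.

45.50 kWh

Runtime = 120 min × 7 = 840 min = 14 h
Energy = 3.25 kW × 14 h = 45.5 kWh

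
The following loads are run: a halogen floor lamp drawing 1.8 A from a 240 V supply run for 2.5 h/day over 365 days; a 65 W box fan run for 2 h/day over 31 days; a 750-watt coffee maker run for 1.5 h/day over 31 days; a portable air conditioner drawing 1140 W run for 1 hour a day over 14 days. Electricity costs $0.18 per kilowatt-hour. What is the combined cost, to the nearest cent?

halogen floor lamp: Power = 1.8 A × 240 V = 432 W = 0.432 kW
halogen floor lamp: Runtime = 2.5 h/day × 365 days = 912.5 h
halogen floor lamp: 0.432 kW × 912.5 h = 394.2 kWh
box fan: Runtime = 2 h/day × 31 days = 62 h
box fan: 0.065 kW × 62 h = 4.03 kWh
coffee maker: Runtime = 1.5 h/day × 31 days = 46.5 h
coffee maker: 0.75 kW × 46.5 h = 34.875 kWh
portable air conditioner: Runtime = 1 h/day × 14 days = 14 h
portable air conditioner: 1.14 kW × 14 h = 15.96 kWh
Total energy = 449.065 kWh
Cost = 449.065 × $0.18 = $80.83

$80.83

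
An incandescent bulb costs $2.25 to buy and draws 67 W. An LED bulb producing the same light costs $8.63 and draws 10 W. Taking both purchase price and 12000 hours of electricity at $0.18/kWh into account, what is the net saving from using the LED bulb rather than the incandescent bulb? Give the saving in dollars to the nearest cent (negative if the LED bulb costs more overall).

incandescent bulb: $2.25 + (67/1000) kW × 12000 h × $0.18 = $2.25 + $144.72 = $146.97
LED bulb: $8.63 + (10/1000) kW × 12000 h × $0.18 = $8.63 + $21.6 = $30.23
Saving = $146.97 − $30.23 = $116.74

$116.74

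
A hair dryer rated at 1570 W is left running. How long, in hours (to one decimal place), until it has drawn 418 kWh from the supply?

Hours = 418 kWh ÷ 1.57 kW = 266.2 h

266.2 h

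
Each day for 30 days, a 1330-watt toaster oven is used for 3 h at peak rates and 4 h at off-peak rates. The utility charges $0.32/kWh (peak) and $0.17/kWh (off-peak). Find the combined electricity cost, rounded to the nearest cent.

Peak energy = 1.33 kW × 3 h × 30 = 119.7 kWh
Off-peak energy = 1.33 kW × 4 h × 30 = 159.6 kWh
Cost = 119.7 × $0.32 + 159.6 × $0.17 = $38.304 + $27.132 = $65.44

$65.44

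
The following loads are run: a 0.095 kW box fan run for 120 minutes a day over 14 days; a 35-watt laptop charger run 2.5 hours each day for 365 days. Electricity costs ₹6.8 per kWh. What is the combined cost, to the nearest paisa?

₹235.26

box fan: Runtime = 120 min × 14 = 1680 min = 28 h
box fan: 0.095 kW × 28 h = 2.66 kWh
laptop charger: Runtime = 2.5 h/day × 365 days = 912.5 h
laptop charger: 0.035 kW × 912.5 h = 31.9375 kWh
Total energy = 34.5975 kWh
Cost = 34.5975 × ₹6.8 = ₹235.26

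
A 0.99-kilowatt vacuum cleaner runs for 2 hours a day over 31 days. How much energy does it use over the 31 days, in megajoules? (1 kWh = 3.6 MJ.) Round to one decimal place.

221.0 MJ

Runtime = 2 h/day × 31 days = 62 h
Energy = 0.99 kW × 62 h = 61.38 kWh
= 61.38 × 3.6 MJ = 221.0 MJ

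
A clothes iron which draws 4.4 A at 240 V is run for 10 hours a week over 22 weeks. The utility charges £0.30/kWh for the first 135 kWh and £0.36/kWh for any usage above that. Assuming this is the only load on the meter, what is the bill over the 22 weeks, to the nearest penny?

Power = 4.4 A × 240 V = 1056 W = 1.056 kW
Runtime = 10 h/week × 22 weeks = 220 h
Energy = 1.056 kW × 220 h = 232.32 kWh
Tier 1 (0–135 kWh): 135 × £0.30 = £40.5
Above 135 kWh: 97.32 × £0.36 = £35.0352
Bill = £75.54

£75.54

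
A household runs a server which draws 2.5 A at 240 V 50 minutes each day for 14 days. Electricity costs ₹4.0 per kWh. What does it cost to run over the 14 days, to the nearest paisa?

₹28.00

Power = 2.5 A × 240 V = 600 W = 0.6 kW
Runtime = 50 min × 14 = 700 min = 11.666666… h
Energy = 0.6 kW × 11.666666… h = 7 kWh
Cost = 7 kWh × ₹4.0/kWh = ₹28.00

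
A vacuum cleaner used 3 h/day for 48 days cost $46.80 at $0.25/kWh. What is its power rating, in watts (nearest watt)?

Energy = $46.80 ÷ $0.25/kWh = 187.2 kWh
Runtime = 3 h/day × 48 days = 144 h
Power = 187.2 kWh ÷ 144 h = 1.3 kW = 1300 W

1300 W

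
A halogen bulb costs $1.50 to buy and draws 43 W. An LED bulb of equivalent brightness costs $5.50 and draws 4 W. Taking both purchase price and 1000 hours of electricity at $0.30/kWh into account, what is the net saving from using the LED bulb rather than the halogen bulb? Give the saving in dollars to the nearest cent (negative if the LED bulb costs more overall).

halogen bulb: $1.50 + (43/1000) kW × 1000 h × $0.30 = $1.50 + $12.9 = $14.4
LED bulb: $5.50 + (4/1000) kW × 1000 h × $0.30 = $5.50 + $1.2 = $6.7
Saving = $14.4 − $6.7 = $7.7

$7.70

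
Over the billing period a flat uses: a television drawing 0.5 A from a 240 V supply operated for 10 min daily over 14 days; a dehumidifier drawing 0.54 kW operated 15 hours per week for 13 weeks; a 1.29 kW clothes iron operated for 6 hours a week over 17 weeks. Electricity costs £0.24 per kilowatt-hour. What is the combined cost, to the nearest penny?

television: Power = 0.5 A × 240 V = 120 W = 0.12 kW
television: Runtime = 10 min × 14 = 140 min = 2.333333… h
television: 0.12 kW × 2.333333… h = 0.28 kWh
dehumidifier: Runtime = 15 h/week × 13 weeks = 195 h
dehumidifier: 0.54 kW × 195 h = 105.3 kWh
clothes iron: Runtime = 6 h/week × 17 weeks = 102 h
clothes iron: 1.29 kW × 102 h = 131.58 kWh
Total energy = 237.16 kWh
Cost = 237.16 × £0.24 = £56.92

£56.92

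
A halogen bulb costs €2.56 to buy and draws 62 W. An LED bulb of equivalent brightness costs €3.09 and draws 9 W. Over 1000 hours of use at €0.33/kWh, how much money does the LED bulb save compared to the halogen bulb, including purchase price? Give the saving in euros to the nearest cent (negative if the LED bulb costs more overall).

halogen bulb: €2.56 + (62/1000) kW × 1000 h × €0.33 = €2.56 + €20.46 = €23.02
LED bulb: €3.09 + (9/1000) kW × 1000 h × €0.33 = €3.09 + €2.97 = €6.06
Saving = €23.02 − €6.06 = €16.96

€16.96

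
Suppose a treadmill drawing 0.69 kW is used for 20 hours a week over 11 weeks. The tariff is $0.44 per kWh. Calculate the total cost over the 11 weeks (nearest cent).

Runtime = 20 h/week × 11 weeks = 220 h
Energy = 0.69 kW × 220 h = 151.8 kWh
Cost = 151.8 kWh × $0.44/kWh = $66.79

$66.79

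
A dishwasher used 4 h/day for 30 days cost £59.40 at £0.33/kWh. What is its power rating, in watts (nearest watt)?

Energy = £59.40 ÷ £0.33/kWh = 180 kWh
Runtime = 4 h/day × 30 days = 120 h
Power = 180 kWh ÷ 120 h = 1.5 kW = 1500 W

1500 W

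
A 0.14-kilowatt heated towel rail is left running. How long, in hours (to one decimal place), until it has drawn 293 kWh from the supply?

Hours = 293 kWh ÷ 0.14 kW = 2092.9 h

2092.9 h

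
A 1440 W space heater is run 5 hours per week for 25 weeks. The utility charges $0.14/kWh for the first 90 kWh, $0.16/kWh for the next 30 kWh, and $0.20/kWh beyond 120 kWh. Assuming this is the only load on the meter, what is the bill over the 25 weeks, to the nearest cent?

$29.40

Runtime = 5 h/week × 25 weeks = 125 h
Energy = 1.44 kW × 125 h = 180 kWh
Tier 1 (0–90 kWh): 90 × $0.14 = $12.6
Tier 2 (90–120 kWh): 30 × $0.16 = $4.8
Above 120 kWh: 60 × $0.20 = $12
Bill = $29.40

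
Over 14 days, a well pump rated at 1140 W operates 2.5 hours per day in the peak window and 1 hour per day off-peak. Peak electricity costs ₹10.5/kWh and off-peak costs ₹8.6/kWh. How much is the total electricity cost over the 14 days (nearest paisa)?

Peak energy = 1.14 kW × 2.5 h × 14 = 39.9 kWh
Off-peak energy = 1.14 kW × 1 h × 14 = 15.96 kWh
Cost = 39.9 × ₹10.5 + 15.96 × ₹8.6 = ₹418.95 + ₹137.256 = ₹556.21

₹556.21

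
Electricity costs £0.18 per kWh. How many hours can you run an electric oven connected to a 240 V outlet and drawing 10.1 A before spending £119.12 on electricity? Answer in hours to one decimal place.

273.0 h

Power = 10.1 A × 240 V = 2424 W = 2.424 kW
Energy available = £119.12 ÷ £0.18/kWh = 661.7778 kWh
Hours = 661.7778 kWh ÷ 2.424 kW = 273.0 h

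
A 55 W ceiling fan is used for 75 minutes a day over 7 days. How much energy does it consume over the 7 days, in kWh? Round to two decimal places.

Runtime = 75 min × 7 = 525 min = 8.75 h
Energy = 0.055 kW × 8.75 h = 0.48125 kWh ≈ 0.48 kWh

0.48 kWh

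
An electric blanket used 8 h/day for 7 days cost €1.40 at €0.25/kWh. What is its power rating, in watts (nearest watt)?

100 W

Energy = €1.40 ÷ €0.25/kWh = 5.6 kWh
Runtime = 8 h/day × 7 days = 56 h
Power = 5.6 kWh ÷ 56 h = 0.1 kW = 100 W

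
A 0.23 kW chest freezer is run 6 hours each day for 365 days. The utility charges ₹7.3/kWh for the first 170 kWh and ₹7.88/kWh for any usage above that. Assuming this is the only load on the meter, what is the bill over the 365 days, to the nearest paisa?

Runtime = 6 h/day × 365 days = 2190 h
Energy = 0.23 kW × 2190 h = 503.7 kWh
Tier 1 (0–170 kWh): 170 × ₹7.3 = ₹1241
Above 170 kWh: 333.7 × ₹7.88 = ₹2629.556
Bill = ₹3870.56

₹3870.56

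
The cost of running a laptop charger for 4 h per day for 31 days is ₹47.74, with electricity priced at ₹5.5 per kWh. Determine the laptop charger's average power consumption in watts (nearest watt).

70 W

Energy = ₹47.74 ÷ ₹5.5/kWh = 8.68 kWh
Runtime = 4 h/day × 31 days = 124 h
Power = 8.68 kWh ÷ 124 h = 0.07 kW = 70 W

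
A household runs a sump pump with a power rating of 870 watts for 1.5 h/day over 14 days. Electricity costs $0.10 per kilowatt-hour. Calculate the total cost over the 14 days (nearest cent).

$1.83

Runtime = 1.5 h/day × 14 days = 21 h
Energy = 0.87 kW × 21 h = 18.27 kWh
Cost = 18.27 kWh × $0.10/kWh = $1.83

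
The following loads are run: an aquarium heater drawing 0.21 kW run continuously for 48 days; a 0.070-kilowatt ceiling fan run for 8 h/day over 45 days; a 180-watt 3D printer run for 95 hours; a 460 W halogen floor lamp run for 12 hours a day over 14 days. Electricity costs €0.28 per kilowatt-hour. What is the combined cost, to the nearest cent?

aquarium heater: Runtime = 24 h × 48 = 1152 h
aquarium heater: 0.21 kW × 1152 h = 241.92 kWh
ceiling fan: Runtime = 8 h/day × 45 days = 360 h
ceiling fan: 0.07 kW × 360 h = 25.2 kWh
3D printer: 0.18 kW × 95 h = 17.1 kWh
halogen floor lamp: Runtime = 12 h/day × 14 days = 168 h
halogen floor lamp: 0.46 kW × 168 h = 77.28 kWh
Total energy = 361.5 kWh
Cost = 361.5 × €0.28 = €101.22

€101.22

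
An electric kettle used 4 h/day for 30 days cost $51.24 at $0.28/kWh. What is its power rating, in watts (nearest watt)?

1525 W

Energy = $51.24 ÷ $0.28/kWh = 183 kWh
Runtime = 4 h/day × 30 days = 120 h
Power = 183 kWh ÷ 120 h = 1.525 kW = 1525 W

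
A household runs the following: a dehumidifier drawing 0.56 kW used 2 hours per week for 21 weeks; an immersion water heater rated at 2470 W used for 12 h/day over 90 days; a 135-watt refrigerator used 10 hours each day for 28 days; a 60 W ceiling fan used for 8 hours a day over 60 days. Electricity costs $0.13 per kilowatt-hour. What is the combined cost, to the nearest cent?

dehumidifier: Runtime = 2 h/week × 21 weeks = 42 h
dehumidifier: 0.56 kW × 42 h = 23.52 kWh
immersion water heater: Runtime = 12 h/day × 90 days = 1080 h
immersion water heater: 2.47 kW × 1080 h = 2667.6 kWh
refrigerator: Runtime = 10 h/day × 28 days = 280 h
refrigerator: 0.135 kW × 280 h = 37.8 kWh
ceiling fan: Runtime = 8 h/day × 60 days = 480 h
ceiling fan: 0.06 kW × 480 h = 28.8 kWh
Total energy = 2757.72 kWh
Cost = 2757.72 × $0.13 = $358.50

$358.50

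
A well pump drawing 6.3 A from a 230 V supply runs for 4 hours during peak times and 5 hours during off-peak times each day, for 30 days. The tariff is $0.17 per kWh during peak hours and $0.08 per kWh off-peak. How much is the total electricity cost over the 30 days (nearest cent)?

Power = 6.3 A × 230 V = 1449 W = 1.449 kW
Peak energy = 1.449 kW × 4 h × 30 = 173.88 kWh
Off-peak energy = 1.449 kW × 5 h × 30 = 217.35 kWh
Cost = 173.88 × $0.17 + 217.35 × $0.08 = $29.5596 + $17.388 = $46.95

$46.95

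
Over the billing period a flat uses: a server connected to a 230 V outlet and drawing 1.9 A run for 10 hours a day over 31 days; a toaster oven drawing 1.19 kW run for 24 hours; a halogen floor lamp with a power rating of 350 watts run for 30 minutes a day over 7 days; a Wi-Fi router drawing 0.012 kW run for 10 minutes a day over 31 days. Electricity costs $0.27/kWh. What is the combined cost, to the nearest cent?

$44.64

server: Power = 1.9 A × 230 V = 437 W = 0.437 kW
server: Runtime = 10 h/day × 31 days = 310 h
server: 0.437 kW × 310 h = 135.47 kWh
toaster oven: 1.19 kW × 24 h = 28.56 kWh
halogen floor lamp: Runtime = 30 min × 7 = 210 min = 3.5 h
halogen floor lamp: 0.35 kW × 3.5 h = 1.225 kWh
Wi-Fi router: Runtime = 10 min × 31 = 310 min = 5.166666… h
Wi-Fi router: 0.012 kW × 5.166666… h = 0.062 kWh
Total energy = 165.317 kWh
Cost = 165.317 × $0.27 = $44.64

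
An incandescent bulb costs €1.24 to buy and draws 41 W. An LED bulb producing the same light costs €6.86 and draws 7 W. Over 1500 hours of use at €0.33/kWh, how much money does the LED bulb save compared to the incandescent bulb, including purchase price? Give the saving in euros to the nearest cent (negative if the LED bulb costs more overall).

€11.21

incandescent bulb: €1.24 + (41/1000) kW × 1500 h × €0.33 = €1.24 + €20.295 = €21.535
LED bulb: €6.86 + (7/1000) kW × 1500 h × €0.33 = €6.86 + €3.465 = €10.325
Saving = €21.535 − €10.325 = €11.21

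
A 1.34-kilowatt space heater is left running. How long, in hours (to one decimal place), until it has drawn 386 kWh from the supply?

288.1 h

Hours = 386 kWh ÷ 1.34 kW = 288.1 h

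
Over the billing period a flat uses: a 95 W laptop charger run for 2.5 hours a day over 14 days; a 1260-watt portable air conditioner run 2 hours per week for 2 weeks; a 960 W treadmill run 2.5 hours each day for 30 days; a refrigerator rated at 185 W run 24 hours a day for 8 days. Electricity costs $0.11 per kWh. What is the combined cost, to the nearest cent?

laptop charger: Runtime = 2.5 h/day × 14 days = 35 h
laptop charger: 0.095 kW × 35 h = 3.325 kWh
portable air conditioner: Runtime = 2 h/week × 2 weeks = 4 h
portable air conditioner: 1.26 kW × 4 h = 5.04 kWh
treadmill: Runtime = 2.5 h/day × 30 days = 75 h
treadmill: 0.96 kW × 75 h = 72 kWh
refrigerator: Runtime = 24 h × 8 = 192 h
refrigerator: 0.185 kW × 192 h = 35.52 kWh
Total energy = 115.885 kWh
Cost = 115.885 × $0.11 = $12.75

$12.75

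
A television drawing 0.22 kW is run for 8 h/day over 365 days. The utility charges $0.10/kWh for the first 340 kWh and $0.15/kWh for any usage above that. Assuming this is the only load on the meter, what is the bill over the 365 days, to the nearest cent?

$79.36

Runtime = 8 h/day × 365 days = 2920 h
Energy = 0.22 kW × 2920 h = 642.4 kWh
Tier 1 (0–340 kWh): 340 × $0.10 = $34
Above 340 kWh: 302.4 × $0.15 = $45.36
Bill = $79.36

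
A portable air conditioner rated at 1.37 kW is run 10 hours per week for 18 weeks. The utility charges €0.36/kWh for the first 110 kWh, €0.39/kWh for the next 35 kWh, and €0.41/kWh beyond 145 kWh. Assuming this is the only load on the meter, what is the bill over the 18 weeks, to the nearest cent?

€94.91

Runtime = 10 h/week × 18 weeks = 180 h
Energy = 1.37 kW × 180 h = 246.6 kWh
Tier 1 (0–110 kWh): 110 × €0.36 = €39.6
Tier 2 (110–145 kWh): 35 × €0.39 = €13.65
Above 145 kWh: 101.6 × €0.41 = €41.656
Bill = €94.91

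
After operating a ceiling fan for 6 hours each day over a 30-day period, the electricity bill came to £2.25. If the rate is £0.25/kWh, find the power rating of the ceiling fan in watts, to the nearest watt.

Energy = £2.25 ÷ £0.25/kWh = 9 kWh
Runtime = 6 h/day × 30 days = 180 h
Power = 9 kWh ÷ 180 h = 0.05 kW = 50 W

50 W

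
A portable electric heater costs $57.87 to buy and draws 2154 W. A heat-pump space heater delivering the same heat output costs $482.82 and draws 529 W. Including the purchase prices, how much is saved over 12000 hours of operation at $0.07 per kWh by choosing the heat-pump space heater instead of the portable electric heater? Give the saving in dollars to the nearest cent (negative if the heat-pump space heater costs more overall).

portable electric heater: $57.87 + (2154/1000) kW × 12000 h × $0.07 = $57.87 + $1809.36 = $1867.23
heat-pump space heater: $482.82 + (529/1000) kW × 12000 h × $0.07 = $482.82 + $444.36 = $927.18
Saving = $1867.23 − $927.18 = $940.05

$940.05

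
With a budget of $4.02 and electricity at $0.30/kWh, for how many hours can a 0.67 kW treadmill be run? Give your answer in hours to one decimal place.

Energy available = $4.02 ÷ $0.30/kWh = 13.4 kWh
Hours = 13.4 kWh ÷ 0.67 kW = 20.0 h

20.0 h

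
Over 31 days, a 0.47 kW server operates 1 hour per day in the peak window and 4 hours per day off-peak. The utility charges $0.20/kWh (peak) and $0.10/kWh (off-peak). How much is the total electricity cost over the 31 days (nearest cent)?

$8.74

Peak energy = 0.47 kW × 1 h × 31 = 14.57 kWh
Off-peak energy = 0.47 kW × 4 h × 31 = 58.28 kWh
Cost = 14.57 × $0.20 + 58.28 × $0.10 = $2.914 + $5.828 = $8.74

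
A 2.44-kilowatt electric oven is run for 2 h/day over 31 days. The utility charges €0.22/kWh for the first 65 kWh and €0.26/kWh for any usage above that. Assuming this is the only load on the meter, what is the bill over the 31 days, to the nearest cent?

Runtime = 2 h/day × 31 days = 62 h
Energy = 2.44 kW × 62 h = 151.28 kWh
Tier 1 (0–65 kWh): 65 × €0.22 = €14.3
Above 65 kWh: 86.28 × €0.26 = €22.4328
Bill = €36.73

€36.73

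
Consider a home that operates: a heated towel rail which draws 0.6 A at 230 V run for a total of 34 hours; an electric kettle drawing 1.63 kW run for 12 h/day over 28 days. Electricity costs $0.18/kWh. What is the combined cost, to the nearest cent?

$99.43

heated towel rail: Power = 0.6 A × 230 V = 138 W = 0.138 kW
heated towel rail: 0.138 kW × 34 h = 4.692 kWh
electric kettle: Runtime = 12 h/day × 28 days = 336 h
electric kettle: 1.63 kW × 336 h = 547.68 kWh
Total energy = 552.372 kWh
Cost = 552.372 × $0.18 = $99.43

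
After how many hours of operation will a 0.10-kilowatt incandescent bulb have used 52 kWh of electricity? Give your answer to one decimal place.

Hours = 52 kWh ÷ 0.1 kW = 520.0 h

520.0 h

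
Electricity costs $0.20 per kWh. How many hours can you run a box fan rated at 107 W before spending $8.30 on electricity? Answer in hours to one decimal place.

387.9 h

Energy available = $8.30 ÷ $0.20/kWh = 41.5 kWh
Hours = 41.5 kWh ÷ 0.107 kW = 387.9 h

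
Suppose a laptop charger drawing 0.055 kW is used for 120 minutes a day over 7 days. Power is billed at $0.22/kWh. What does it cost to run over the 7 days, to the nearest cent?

$0.17

Runtime = 120 min × 7 = 840 min = 14 h
Energy = 0.055 kW × 14 h = 0.77 kWh
Cost = 0.77 kWh × $0.22/kWh = $0.17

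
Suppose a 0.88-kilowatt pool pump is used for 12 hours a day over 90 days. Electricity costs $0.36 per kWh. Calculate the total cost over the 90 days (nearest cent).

Runtime = 12 h/day × 90 days = 1080 h
Energy = 0.88 kW × 1080 h = 950.4 kWh
Cost = 950.4 kWh × $0.36/kWh = $342.14

$342.14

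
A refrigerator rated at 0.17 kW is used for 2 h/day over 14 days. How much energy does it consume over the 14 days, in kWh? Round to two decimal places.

4.76 kWh

Runtime = 2 h/day × 14 days = 28 h
Energy = 0.17 kW × 28 h = 4.76 kWh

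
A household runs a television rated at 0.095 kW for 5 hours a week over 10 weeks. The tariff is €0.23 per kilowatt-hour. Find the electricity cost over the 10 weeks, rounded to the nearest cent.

€1.09

Runtime = 5 h/week × 10 weeks = 50 h
Energy = 0.095 kW × 50 h = 4.75 kWh
Cost = 4.75 kWh × €0.23/kWh = €1.09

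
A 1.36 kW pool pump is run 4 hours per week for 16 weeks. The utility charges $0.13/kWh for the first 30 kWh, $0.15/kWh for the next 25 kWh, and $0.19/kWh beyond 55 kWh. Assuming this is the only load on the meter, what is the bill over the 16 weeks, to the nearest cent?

Runtime = 4 h/week × 16 weeks = 64 h
Energy = 1.36 kW × 64 h = 87.04 kWh
Tier 1 (0–30 kWh): 30 × $0.13 = $3.9
Tier 2 (30–55 kWh): 25 × $0.15 = $3.75
Above 55 kWh: 32.04 × $0.19 = $6.0876
Bill = $13.74

$13.74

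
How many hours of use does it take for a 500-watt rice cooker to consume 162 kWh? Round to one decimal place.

324.0 h

Hours = 162 kWh ÷ 0.5 kW = 324.0 h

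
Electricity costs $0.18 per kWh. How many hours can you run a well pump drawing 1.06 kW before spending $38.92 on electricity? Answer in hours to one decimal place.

Energy available = $38.92 ÷ $0.18/kWh = 216.2222 kWh
Hours = 216.2222 kWh ÷ 1.06 kW = 204.0 h

204.0 h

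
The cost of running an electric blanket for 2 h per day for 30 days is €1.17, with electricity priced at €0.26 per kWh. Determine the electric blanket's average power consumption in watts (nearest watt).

75 W

Energy = €1.17 ÷ €0.26/kWh = 4.5 kWh
Runtime = 2 h/day × 30 days = 60 h
Power = 4.5 kWh ÷ 60 h = 0.075 kW = 75 W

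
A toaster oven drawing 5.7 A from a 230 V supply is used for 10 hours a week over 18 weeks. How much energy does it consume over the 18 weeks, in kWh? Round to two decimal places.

Power = 5.7 A × 230 V = 1311 W = 1.311 kW
Runtime = 10 h/week × 18 weeks = 180 h
Energy = 1.311 kW × 180 h = 235.98 kWh

235.98 kWh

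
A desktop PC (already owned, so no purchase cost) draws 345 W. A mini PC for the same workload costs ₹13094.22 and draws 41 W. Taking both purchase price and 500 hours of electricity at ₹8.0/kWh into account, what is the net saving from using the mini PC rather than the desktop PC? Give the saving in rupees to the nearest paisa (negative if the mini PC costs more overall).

-₹11878.22

desktop PC: ₹0.00 + (345/1000) kW × 500 h × ₹8.0 = ₹0.00 + ₹1380 = ₹1380
mini PC: ₹13094.22 + (41/1000) kW × 500 h × ₹8.0 = ₹13094.22 + ₹164 = ₹13258.22
Saving = ₹1380 − ₹13258.22 = −₹11878.22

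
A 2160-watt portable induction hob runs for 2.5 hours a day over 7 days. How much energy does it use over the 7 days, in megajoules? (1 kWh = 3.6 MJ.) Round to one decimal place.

Runtime = 2.5 h/day × 7 days = 17.5 h
Energy = 2.16 kW × 17.5 h = 37.8 kWh
= 37.8 × 3.6 MJ = 136.1 MJ

136.1 MJ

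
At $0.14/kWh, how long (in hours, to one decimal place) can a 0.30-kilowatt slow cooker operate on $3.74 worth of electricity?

Energy available = $3.74 ÷ $0.14/kWh = 26.7143 kWh
Hours = 26.7143 kWh ÷ 0.3 kW = 89.0 h

89.0 h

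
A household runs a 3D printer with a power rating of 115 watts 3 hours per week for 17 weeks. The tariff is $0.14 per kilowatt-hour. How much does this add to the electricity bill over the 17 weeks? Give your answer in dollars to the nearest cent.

Runtime = 3 h/week × 17 weeks = 51 h
Energy = 0.115 kW × 51 h = 5.865 kWh
Cost = 5.865 kWh × $0.14/kWh = $0.82

$0.82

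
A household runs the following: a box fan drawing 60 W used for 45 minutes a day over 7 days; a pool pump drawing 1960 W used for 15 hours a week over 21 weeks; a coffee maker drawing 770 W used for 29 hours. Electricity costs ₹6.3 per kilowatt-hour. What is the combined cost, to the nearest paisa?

₹4032.28

box fan: Runtime = 45 min × 7 = 315 min = 5.25 h
box fan: 0.06 kW × 5.25 h = 0.315 kWh
pool pump: Runtime = 15 h/week × 21 weeks = 315 h
pool pump: 1.96 kW × 315 h = 617.4 kWh
coffee maker: 0.77 kW × 29 h = 22.33 kWh
Total energy = 640.045 kWh
Cost = 640.045 × ₹6.3 = ₹4032.28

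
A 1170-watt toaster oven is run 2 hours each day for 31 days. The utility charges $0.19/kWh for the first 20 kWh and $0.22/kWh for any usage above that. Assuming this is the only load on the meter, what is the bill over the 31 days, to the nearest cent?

Runtime = 2 h/day × 31 days = 62 h
Energy = 1.17 kW × 62 h = 72.54 kWh
Tier 1 (0–20 kWh): 20 × $0.19 = $3.8
Above 20 kWh: 52.54 × $0.22 = $11.5588
Bill = $15.36

$15.36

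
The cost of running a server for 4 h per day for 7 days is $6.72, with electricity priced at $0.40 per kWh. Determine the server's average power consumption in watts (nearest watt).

Energy = $6.72 ÷ $0.40/kWh = 16.8 kWh
Runtime = 4 h/day × 7 days = 28 h
Power = 16.8 kWh ÷ 28 h = 0.6 kW = 600 W

600 W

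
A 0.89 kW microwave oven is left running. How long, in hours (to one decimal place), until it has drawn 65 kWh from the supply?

Hours = 65 kWh ÷ 0.89 kW = 73.0 h

73.0 h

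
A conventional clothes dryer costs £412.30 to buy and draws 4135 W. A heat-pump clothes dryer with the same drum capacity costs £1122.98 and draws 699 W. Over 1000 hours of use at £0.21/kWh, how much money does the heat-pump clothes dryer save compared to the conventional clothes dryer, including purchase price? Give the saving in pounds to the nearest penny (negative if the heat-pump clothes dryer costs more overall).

£10.88

conventional clothes dryer: £412.30 + (4135/1000) kW × 1000 h × £0.21 = £412.30 + £868.35 = £1280.65
heat-pump clothes dryer: £1122.98 + (699/1000) kW × 1000 h × £0.21 = £1122.98 + £146.79 = £1269.77
Saving = £1280.65 − £1269.77 = £10.88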